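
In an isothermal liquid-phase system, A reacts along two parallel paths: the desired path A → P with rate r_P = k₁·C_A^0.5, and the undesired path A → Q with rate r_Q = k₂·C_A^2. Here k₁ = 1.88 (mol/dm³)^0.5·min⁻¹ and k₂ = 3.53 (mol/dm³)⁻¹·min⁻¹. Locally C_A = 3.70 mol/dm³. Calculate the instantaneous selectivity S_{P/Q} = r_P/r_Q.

S_{P/Q} = r_P/r_Q = (k₁·C_A^0.5)/(k₂·C_A^2) = (k₁/k₂)·C_A^-1.5.
= (1.88×3.700^0.5) / (3.53×3.700^2) = 3.616/48.33 = 0.0748.
The undesired path is higher order in A, so low C_A (CSTR or dilute feed) favours P.

0.0748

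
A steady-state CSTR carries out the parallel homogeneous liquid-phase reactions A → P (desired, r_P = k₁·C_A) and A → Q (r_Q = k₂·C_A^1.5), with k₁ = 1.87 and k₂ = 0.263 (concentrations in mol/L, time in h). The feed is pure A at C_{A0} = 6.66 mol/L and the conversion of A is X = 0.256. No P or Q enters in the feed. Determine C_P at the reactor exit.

Exit C_A = C_{A0}(1−X) = 6.66×0.744 = 4.955 mol/L.
A CSTR operates uniformly at the exit composition, giving r_P = 9.266 and r_Q = 2.901 (each k·C_A^n at C_A = 4.955).
Fraction of consumed A going to P: r_P/(r_P+r_Q) = 0.7616.
C_P = 0.7616·C_{A0}·X = 0.7616×6.66×0.256 = 1.30 mol/L.

1.30 mol/L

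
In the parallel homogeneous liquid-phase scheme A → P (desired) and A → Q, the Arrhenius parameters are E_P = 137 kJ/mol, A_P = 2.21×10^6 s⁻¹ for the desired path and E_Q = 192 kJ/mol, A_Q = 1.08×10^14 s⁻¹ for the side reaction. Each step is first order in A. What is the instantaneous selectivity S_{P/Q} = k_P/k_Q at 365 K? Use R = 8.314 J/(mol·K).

Since both paths have the same order in A, the concentration cancels and S_{P/Q} = k_P/k_Q = (A_P/A_Q)·exp[(E_Q−E_P)/(RT)].
(E_Q−E_P)/(RT) = (192−137)×10³/(8.314×365) = 55000/3035 = 18.12.
k_P/k_Q = (2.21×10^6/1.08×10^14)·exp(18.12) = 2.046×10^-8 × 7.435×10^7 = 1.52.
Since E_P < E_Q, lowering the temperature improves selectivity toward P.

1.52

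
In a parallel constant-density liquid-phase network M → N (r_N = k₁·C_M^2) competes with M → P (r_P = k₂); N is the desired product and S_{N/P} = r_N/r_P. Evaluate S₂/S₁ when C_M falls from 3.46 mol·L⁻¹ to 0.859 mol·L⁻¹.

S_{N/P} = (k₁/k₂)·C_M^2, so S₂/S₁ = (C_{M,2}/C_{M,1})^2.
= (0.859/3.46)^2 = (0.2483)^2 = 0.0616.
Selectivity toward N falls as C_M falls — high-concentration operation is favoured.

0.0616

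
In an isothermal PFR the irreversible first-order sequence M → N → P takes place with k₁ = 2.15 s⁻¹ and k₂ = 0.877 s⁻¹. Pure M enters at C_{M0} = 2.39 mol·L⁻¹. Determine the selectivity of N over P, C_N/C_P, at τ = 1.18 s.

1.03

Solving the coupled first-order balances gives C_N(τ) = [k₁/(k₂−k₁)]·C_{M0}·(e^(−k₁τ) − e^(−k₂τ)).
e^(−k₁τ) = e^(−2.15×1.18) = e^(−2.537) = 0.07910; e^(−k₂τ) = e^(−1.035) = 0.3553.
C_N = 2.15×2.39/(0.877−2.15) × (0.07910−0.3553) = (-4.037)×(-0.2762) = 1.115 mol·L⁻¹.
C_M = C_{M0}e^(−k₁τ) = 0.1891 mol·L⁻¹, so C_P = C_{M0}−C_M−C_N = 1.086 mol·L⁻¹; C_N/C_P = 1.03.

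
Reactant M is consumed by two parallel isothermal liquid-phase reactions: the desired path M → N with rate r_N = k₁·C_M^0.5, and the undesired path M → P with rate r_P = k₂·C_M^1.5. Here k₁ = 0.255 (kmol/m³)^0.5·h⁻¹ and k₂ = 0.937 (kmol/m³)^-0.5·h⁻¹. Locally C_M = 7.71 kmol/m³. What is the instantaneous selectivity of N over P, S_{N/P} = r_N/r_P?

S_{N/P} = r_N/r_P = (k₁·C_M^0.5)/(k₂·C_M^1.5) = (k₁/k₂)·C_M⁻¹.
= (0.255×7.710^0.5) / (0.937×7.710^1.5) = 0.7081/20.06 = 0.0353.

0.0353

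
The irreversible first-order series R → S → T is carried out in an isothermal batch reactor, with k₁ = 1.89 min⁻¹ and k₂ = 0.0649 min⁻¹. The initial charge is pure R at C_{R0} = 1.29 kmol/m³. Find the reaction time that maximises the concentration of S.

Setting dC_S/dt = 0 gives t_opt = ln(k₂/k₁)/(k₂−k₁).
= ln(0.0649/1.89)/(0.0649−1.89) = ln(0.03434)/-1.825 = -3.371/-1.825 = 1.85 min.

1.85 min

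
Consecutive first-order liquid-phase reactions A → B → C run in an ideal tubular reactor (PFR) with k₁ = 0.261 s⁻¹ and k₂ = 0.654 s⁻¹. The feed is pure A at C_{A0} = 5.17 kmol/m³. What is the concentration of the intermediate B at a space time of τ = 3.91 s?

0.971 kmol/m³

The intermediate concentration in a first-order A→B→C sequence is C_B = k₁C_{A0}(e^(−k₁τ) − e^(−k₂τ))/(k₂−k₁).
e^(−k₁τ) = e^(−0.261×3.91) = e^(−1.021) = 0.3604; e^(−k₂τ) = e^(−2.557) = 0.07753.
C_B = 0.261×5.17/(0.654−0.261) × (0.3604−0.07753) = 3.434×0.2829 = 0.9713 kmol/m³.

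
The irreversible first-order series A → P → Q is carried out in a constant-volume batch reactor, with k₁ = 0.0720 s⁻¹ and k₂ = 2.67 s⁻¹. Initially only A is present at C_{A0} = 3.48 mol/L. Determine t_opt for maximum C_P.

The intermediate peaks when r₁ = r₂, i.e. k₁e^(−k₁t) = k₂e^(−k₂t), giving t_opt = ln(k₂/k₁)/(k₂−k₁).
= ln(2.67/0.0720)/(2.67−0.0720) = ln(37.08)/2.598 = 3.613/2.598 = 1.39 s.

1.39 s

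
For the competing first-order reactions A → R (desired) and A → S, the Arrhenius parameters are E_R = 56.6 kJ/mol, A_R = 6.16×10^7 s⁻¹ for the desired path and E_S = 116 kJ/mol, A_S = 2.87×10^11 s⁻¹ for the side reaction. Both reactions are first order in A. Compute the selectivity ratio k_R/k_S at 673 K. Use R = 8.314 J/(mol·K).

8.75

With equal orders, S_{R/S} = k_R/k_S = (A_R/A_S)·exp[(E_S−E_R)/(RT)].
(E_S−E_R)/(RT) = (116−56.6)×10³/(8.314×673) = 59400/5595 = 10.62.
k_R/k_S = (6.16×10^7/2.87×10^11)·exp(10.62) = 2.146×10^-4 × 40783 = 8.75.
Since E_R < E_S, lowering the temperature improves selectivity toward R.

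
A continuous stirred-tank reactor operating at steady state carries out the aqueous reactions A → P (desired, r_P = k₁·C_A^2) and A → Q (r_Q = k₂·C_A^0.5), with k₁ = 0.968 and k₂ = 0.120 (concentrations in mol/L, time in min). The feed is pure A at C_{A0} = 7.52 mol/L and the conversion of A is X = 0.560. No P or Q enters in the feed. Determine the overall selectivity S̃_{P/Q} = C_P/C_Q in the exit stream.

48.6

Exit C_A = C_{A0}(1−X) = 7.52×0.440 = 3.309 mol/L.
In a CSTR the entire volume is at exit conditions, so r_P = 0.968×3.309^2 = 10.60 and r_Q = 0.120×3.309^0.5 = 0.2183.
Overall selectivity = C_P/C_Q = r_Pτ/(r_Qτ) = r_P/r_Q = 48.6.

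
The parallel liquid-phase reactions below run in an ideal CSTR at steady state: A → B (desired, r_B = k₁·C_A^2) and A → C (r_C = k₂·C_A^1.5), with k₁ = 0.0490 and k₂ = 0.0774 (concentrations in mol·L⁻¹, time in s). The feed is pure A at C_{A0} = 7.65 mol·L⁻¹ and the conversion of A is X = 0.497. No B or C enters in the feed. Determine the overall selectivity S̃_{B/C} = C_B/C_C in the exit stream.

1.24

Exit C_A = C_{A0}(1−X) = 7.65×0.503 = 3.848 mol·L⁻¹.
A CSTR operates uniformly at the exit composition, giving r_B = 0.7255 and r_C = 0.5842 (each k·C_A^n at C_A = 3.848).
Overall selectivity = C_B/C_C = r_Bτ/(r_Cτ) = r_B/r_C = 1.24.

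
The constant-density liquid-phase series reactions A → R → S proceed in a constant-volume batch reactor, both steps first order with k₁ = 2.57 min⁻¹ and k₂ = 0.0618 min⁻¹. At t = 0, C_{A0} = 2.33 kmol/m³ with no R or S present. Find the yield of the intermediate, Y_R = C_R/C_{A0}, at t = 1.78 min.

0.907

Solving the coupled first-order balances gives C_R(t) = [k₁/(k₂−k₁)]·C_{A0}·(e^(−k₁t) − e^(−k₂t)).
e^(−k₁t) = e^(−2.57×1.78) = e^(−4.575) = 0.01031; e^(−k₂t) = e^(−0.1100) = 0.8958.
C_R = 2.57×2.33/(0.0618−2.57) × (0.01031−0.8958) = (-2.387)×(-0.8855) = 2.114 kmol/m³.
Y_R = C_R/C_{A0} = 2.114/2.33 = 0.907.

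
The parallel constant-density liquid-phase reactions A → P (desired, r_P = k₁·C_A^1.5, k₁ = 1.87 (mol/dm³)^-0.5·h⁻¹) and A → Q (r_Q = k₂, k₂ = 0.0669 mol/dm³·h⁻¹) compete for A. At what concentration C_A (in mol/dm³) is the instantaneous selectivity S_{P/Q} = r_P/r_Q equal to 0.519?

S_{P/Q} = (k₁/k₂)·C_A^1.5 ⇒ C_A = (S·k₂/k₁)^(1/1.5).
= (0.519×0.0669/1.87)^(0.6667) = (0.01857)^(0.6667) = 0.0701 mol/dm³.

0.0701 mol/dm³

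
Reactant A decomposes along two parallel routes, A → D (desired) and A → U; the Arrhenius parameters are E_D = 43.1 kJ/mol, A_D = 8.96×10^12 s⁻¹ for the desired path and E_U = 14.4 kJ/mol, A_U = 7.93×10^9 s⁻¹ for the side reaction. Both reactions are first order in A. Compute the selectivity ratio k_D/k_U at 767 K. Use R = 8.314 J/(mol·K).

12.5

With equal orders, S_{D/U} = k_D/k_U = (A_D/A_U)·exp[(E_U−E_D)/(RT)].
(E_U−E_D)/(RT) = (14.4−43.1)×10³/(8.314×767) = -28700/6377 = -4.501.
k_D/k_U = (8.96×10^12/7.93×10^9)·exp(-4.501) = 1130 × 0.01110 = 12.5.
Since E_D > E_U, raising the temperature improves selectivity toward D.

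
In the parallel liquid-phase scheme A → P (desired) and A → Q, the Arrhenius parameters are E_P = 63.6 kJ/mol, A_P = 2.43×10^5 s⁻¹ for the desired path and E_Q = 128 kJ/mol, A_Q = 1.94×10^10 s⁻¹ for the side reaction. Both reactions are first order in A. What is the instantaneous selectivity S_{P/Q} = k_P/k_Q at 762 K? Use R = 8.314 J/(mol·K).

With equal orders, S_{P/Q} = k_P/k_Q = (A_P/A_Q)·exp[(E_Q−E_P)/(RT)].
(E_Q−E_P)/(RT) = (128−63.6)×10³/(8.314×762) = 64400/6335 = 10.17.
k_P/k_Q = (2.43×10^5/1.94×10^10)·exp(10.17) = 1.253×10^-5 × 25986 = 0.325.
Since E_P < E_Q, lowering the temperature improves selectivity toward P.

0.325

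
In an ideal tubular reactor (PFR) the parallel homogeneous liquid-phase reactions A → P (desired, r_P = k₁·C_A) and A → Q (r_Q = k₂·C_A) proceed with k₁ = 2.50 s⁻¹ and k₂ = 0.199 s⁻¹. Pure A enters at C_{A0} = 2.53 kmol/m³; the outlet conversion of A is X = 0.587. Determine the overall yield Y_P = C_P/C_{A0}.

0.544

C_A = C_{A0}(1−X) = 1.045 kmol/m³.
Both paths are first order in A, so the instantaneous fraction to P is constant: dC_P/d(−C_A) = k₁/(k₁+k₂) = 0.9263.
C_P = 0.9263·(C_{A0}−C_A) = 0.9263×1.485 = 1.38 kmol/m³.
Y_P = C_P/C_{A0} = 1.376/2.53 = 0.544.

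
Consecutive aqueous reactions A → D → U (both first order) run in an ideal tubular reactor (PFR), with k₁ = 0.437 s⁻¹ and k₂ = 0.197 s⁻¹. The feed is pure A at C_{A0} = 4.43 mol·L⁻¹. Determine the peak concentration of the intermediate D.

2.30 mol·L⁻¹

For a first-order series the maximum intermediate yield is C_{D,max}/C_{A0} = (k₁/k₂)^[k₂/(k₂−k₁)].
= (0.437/0.197)^(0.197/(0.197−0.437)) = (2.218)^(-0.8208) = 0.5200.
C_{D,max} = 0.5200×4.43 = 2.30 mol·L⁻¹.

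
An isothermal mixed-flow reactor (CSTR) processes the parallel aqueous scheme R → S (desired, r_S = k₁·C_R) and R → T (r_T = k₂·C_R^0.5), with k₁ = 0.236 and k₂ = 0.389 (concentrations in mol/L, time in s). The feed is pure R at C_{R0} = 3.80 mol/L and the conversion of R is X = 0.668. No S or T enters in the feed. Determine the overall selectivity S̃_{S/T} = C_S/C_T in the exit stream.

Exit C_R = C_{R0}(1−X) = 3.80×0.332 = 1.262 mol/L.
In a CSTR the entire volume is at exit conditions, so r_S = 0.236×1.262 = 0.2977 and r_T = 0.389×1.262^0.5 = 0.4369.
Overall selectivity = C_S/C_T = r_Sτ/(r_Tτ) = r_S/r_T = 0.681.

0.681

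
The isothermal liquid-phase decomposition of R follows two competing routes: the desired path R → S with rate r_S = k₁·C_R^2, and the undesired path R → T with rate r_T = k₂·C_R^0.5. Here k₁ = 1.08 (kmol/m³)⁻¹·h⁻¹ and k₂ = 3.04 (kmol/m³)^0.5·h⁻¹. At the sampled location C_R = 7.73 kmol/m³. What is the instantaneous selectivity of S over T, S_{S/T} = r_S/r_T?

7.64

S_{S/T} = r_S/r_T = (k₁·C_R^2)/(k₂·C_R^0.5) = (k₁/k₂)·C_R^1.5.
= (1.08×7.730^2) / (3.04×7.730^0.5) = 64.53/8.452 = 7.64.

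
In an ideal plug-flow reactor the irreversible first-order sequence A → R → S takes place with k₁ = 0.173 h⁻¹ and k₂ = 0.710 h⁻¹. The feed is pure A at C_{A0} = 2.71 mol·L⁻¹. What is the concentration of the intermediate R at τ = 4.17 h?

The intermediate concentration in a first-order A→B→C sequence is C_R = k₁C_{A0}(e^(−k₁τ) − e^(−k₂τ))/(k₂−k₁).
e^(−k₁τ) = e^(−0.173×4.17) = e^(−0.7214) = 0.4861; e^(−k₂τ) = e^(−2.961) = 0.05178.
C_R = 0.173×2.71/(0.710−0.173) × (0.4861−0.05178) = 0.8731×0.4343 = 0.3792 mol·L⁻¹.

0.379 mol·L⁻¹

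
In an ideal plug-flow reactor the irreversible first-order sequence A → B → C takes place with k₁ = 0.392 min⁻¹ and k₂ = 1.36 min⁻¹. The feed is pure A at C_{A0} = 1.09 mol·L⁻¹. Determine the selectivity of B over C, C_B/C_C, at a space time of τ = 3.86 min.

0.126

Solving the coupled first-order balances gives C_B(τ) = [k₁/(k₂−k₁)]·C_{A0}·(e^(−k₁τ) − e^(−k₂τ)).
e^(−k₁τ) = e^(−0.392×3.86) = e^(−1.513) = 0.2202; e^(−k₂τ) = e^(−5.250) = 0.005250.
C_B = 0.392×1.09/(1.36−0.392) × (0.2202−0.005250) = 0.4414×0.2150 = 0.09489 mol·L⁻¹.
C_A = C_{A0}e^(−k₁τ) = 0.2400 mol·L⁻¹, so C_C = C_{A0}−C_A−C_B = 0.7551 mol·L⁻¹; C_B/C_C = 0.126.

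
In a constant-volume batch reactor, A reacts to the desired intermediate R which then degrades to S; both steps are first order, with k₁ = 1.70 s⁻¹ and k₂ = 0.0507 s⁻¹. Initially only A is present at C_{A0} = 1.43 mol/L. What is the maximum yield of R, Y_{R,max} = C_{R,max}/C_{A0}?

Evaluating C_R at t_opt = ln(k₂/k₁)/(k₂−k₁) gives C_{R,max}/C_{A0} = (k₁/k₂)^[k₂/(k₂−k₁)].
= (1.70/0.0507)^(0.0507/(0.0507−1.70)) = (33.53)^(-0.03074) = 0.8977.

0.898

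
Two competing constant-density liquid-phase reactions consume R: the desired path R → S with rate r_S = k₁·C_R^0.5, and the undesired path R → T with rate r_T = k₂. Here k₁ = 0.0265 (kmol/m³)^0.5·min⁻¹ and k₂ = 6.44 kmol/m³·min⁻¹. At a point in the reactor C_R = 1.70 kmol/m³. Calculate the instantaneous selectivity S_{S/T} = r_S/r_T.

0.00537

S_{S/T} = r_S/r_T = (k₁·C_R^0.5)/(k₂) = (k₁/k₂)·C_R^0.5.
= (0.0265×1.700^0.5) / (6.44) = 0.03455/6.440 = 0.00537.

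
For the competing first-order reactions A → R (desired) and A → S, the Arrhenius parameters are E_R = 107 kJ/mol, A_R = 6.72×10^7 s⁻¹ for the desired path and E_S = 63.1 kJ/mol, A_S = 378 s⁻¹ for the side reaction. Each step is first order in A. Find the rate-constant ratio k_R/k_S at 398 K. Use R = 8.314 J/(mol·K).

0.308

With equal orders, S_{R/S} = k_R/k_S = (A_R/A_S)·exp[(E_S−E_R)/(RT)].
(E_S−E_R)/(RT) = (63.1−107)×10³/(8.314×398) = -43900/3309 = -13.27.
k_R/k_S = (6.72×10^7/378)·exp(-13.27) = 1.778×10^5 × 1.731×10^-6 = 0.308.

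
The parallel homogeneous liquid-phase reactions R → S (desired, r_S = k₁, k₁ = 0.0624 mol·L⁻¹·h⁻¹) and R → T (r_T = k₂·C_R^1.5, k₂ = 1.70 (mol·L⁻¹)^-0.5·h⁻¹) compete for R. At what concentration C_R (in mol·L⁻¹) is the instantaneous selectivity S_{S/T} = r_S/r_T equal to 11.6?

S_{S/T} = (k₁/k₂)·C_R^-1.5 ⇒ C_R = (S·k₂/k₁)^(1/(-1.5)).
= (11.6×1.70/0.0624)^(-0.6667) = (316.0)^(-0.6667) = 0.0216 mol·L⁻¹.

0.0216 mol·L⁻¹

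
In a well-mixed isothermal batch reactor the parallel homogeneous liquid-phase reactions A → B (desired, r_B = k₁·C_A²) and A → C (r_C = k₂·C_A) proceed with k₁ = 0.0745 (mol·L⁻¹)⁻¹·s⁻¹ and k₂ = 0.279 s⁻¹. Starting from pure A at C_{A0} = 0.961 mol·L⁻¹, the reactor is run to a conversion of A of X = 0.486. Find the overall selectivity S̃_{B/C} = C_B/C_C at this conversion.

0.193

C_A = C_{A0}(1−X) = 0.4940 mol·L⁻¹.
Along a PFR/batch, dC_C/dC_A = −r_C/(r_B+r_C) = −k₂/(k₂+k₁·C_A).
Integrating from C_{A0} to C_A: C_C = (0.279/0.0745)·ln[(0.279+0.0745·0.961)/(0.279+0.0745·0.494)] = 3.745·ln(0.3506/0.3158) = 0.3914 mol·L⁻¹.
Then C_B = (C_{A0}−C_A) − C_C = 0.4670 − 0.3914 = 0.07561 mol·L⁻¹.
S̃_{B/C} = C_B/C_C = 0.07561/0.3914 = 0.193.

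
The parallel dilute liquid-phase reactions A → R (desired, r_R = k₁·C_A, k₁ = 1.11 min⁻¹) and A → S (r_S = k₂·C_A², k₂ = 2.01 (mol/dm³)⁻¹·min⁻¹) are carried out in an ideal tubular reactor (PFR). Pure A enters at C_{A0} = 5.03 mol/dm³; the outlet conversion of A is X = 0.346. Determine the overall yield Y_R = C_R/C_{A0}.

C_A = C_{A0}(1−X) = 3.290 mol/dm³.
Along a PFR/batch, dC_R/dC_A = −r_R/(r_R+r_S) = −k₁/(k₁+k₂·C_A).
Integrating from C_{A0} to C_A: C_R = (1.11/2.01)·ln[(1.11+2.01·5.03)/(1.11+2.01·3.29)] = 0.5522·ln(11.22/7.722) = 0.2063 mol/dm³.
Y_R = C_R/C_{A0} = 0.2063/5.03 = 0.0410.

0.0410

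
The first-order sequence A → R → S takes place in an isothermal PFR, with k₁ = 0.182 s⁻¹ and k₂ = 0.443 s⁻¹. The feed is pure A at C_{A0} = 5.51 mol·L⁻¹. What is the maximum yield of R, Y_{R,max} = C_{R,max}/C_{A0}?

Evaluating C_R at τ_opt = ln(k₂/k₁)/(k₂−k₁) gives C_{R,max}/C_{A0} = (k₁/k₂)^[k₂/(k₂−k₁)].
= (0.182/0.443)^(0.443/(0.443−0.182)) = (0.4108)^(1.697) = 0.2209.

0.221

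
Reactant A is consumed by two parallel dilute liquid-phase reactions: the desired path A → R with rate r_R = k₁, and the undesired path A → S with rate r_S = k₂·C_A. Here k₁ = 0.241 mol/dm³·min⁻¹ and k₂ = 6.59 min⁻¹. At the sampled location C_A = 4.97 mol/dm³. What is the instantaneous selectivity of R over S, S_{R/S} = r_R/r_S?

0.00736

S_{R/S} = r_R/r_S = (k₁)/(k₂·C_A) = (k₁/k₂)·C_A⁻¹.
= (0.241) / (6.59×4.970) = 0.2410/32.75 = 0.00736.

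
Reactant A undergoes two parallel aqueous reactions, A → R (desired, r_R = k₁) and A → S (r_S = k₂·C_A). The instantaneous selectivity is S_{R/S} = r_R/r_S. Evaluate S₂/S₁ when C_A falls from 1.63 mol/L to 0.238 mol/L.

6.85

S_{R/S} = (k₁/k₂)·C_A⁻¹, so S₂/S₁ = (C_{A,2}/C_{A,1})⁻¹.
= 1.63/0.238 = 6.85.
Selectivity toward R rises as C_A falls — low-concentration operation is favoured.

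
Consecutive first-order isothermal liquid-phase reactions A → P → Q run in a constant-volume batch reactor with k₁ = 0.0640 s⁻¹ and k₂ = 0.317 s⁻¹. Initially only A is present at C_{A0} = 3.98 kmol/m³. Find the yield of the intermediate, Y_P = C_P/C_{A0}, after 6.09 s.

For first-order series with pure A initially, C_P(t) = k₁C_{A0}/(k₂−k₁)·(e^(−k₁t) − e^(−k₂t)).
e^(−k₁t) = e^(−0.0640×6.09) = e^(−0.3898) = 0.6772; e^(−k₂t) = e^(−1.931) = 0.1451.
C_P = 0.0640×3.98/(0.317−0.0640) × (0.6772−0.1451) = 1.007×0.5321 = 0.5358 kmol/m³.
Y_P = C_P/C_{A0} = 0.5358/3.98 = 0.135.

0.135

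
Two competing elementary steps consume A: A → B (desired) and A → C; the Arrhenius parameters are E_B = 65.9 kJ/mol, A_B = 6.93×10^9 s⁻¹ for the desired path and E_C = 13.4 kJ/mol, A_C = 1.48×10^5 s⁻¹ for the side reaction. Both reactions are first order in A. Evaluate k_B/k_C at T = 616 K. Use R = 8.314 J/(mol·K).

Since both paths have the same order in A, the concentration cancels and S_{B/C} = k_B/k_C = (A_B/A_C)·exp[(E_C−E_B)/(RT)].
(E_C−E_B)/(RT) = (13.4−65.9)×10³/(8.314×616) = -52500/5121 = -10.25.
k_B/k_C = (6.93×10^9/1.48×10^5)·exp(-10.25) = 46824 × 3.532×10^-5 = 1.65.
Since E_B > E_C, raising the temperature improves selectivity toward B.

1.65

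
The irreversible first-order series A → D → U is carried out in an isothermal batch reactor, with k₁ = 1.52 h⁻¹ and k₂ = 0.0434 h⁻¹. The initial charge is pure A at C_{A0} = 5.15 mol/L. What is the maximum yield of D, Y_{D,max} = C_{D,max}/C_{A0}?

0.901

Evaluating C_D at t_opt = ln(k₂/k₁)/(k₂−k₁) gives C_{D,max}/C_{A0} = (k₁/k₂)^[k₂/(k₂−k₁)].
= (1.52/0.0434)^(0.0434/(0.0434−1.52)) = (35.02)^(-0.02939) = 0.9008.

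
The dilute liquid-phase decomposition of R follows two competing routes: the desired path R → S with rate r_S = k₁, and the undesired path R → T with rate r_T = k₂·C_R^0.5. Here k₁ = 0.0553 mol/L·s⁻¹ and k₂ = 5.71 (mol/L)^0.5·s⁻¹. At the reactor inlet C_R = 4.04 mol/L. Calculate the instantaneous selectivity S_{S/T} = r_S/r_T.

S_{S/T} = r_S/r_T = (k₁)/(k₂·C_R^0.5) = (k₁/k₂)·C_R^-0.5.
= (0.0553) / (5.71×4.040^0.5) = 0.05530/11.48 = 0.00482.

0.00482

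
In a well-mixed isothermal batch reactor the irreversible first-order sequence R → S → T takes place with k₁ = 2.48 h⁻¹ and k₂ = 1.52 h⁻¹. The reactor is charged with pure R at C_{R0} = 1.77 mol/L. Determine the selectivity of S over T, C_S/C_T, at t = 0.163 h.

For first-order series with pure R initially, C_S(t) = k₁C_{R0}/(k₂−k₁)·(e^(−k₁t) − e^(−k₂t)).
e^(−k₁t) = e^(−2.48×0.163) = e^(−0.4042) = 0.6675; e^(−k₂t) = e^(−0.2478) = 0.7805.
C_S = 2.48×1.77/(1.52−2.48) × (0.6675−0.7805) = (-4.572)×(-0.1131) = 0.5170 mol/L.
C_R = C_{R0}e^(−k₁t) = 1.181 mol/L, so C_T = C_{R0}−C_R−C_S = 0.07157 mol/L; C_S/C_T = 7.22.

7.22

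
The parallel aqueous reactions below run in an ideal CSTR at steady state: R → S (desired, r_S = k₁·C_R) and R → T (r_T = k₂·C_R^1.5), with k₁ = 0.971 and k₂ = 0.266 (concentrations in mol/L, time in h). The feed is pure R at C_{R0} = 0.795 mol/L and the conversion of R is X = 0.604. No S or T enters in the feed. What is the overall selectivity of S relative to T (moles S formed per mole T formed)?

Exit C_R = C_{R0}(1−X) = 0.795×0.396 = 0.3148 mol/L.
Rates in a CSTR are evaluated at the outlet concentration: r_S = 0.971×0.3148 = 0.3057, r_T = 0.266×0.3148^1.5 = 0.04699.
Overall selectivity = C_S/C_T = r_Sτ/(r_Tτ) = r_S/r_T = 6.51.

6.51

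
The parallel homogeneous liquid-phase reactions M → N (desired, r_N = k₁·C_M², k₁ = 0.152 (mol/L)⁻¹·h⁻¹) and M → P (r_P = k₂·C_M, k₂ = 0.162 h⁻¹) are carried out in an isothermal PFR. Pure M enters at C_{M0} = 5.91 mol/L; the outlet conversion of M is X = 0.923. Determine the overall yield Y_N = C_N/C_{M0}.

C_M = C_{M0}(1−X) = 0.4551 mol/L.
Along a PFR/batch, dC_P/dC_M = −r_P/(r_N+r_P) = −k₂/(k₂+k₁·C_M).
Integrating from C_{M0} to C_M: C_P = (0.162/0.152)·ln[(0.162+0.152·5.91)/(0.162+0.152·0.455)] = 1.066·ln(1.060/0.2312) = 1.623 mol/L.
Then C_N = (C_{M0}−C_M) − C_P = 5.455 − 1.623 = 3.832 mol/L.
Y_N = C_N/C_{M0} = 3.832/5.91 = 0.648.

0.648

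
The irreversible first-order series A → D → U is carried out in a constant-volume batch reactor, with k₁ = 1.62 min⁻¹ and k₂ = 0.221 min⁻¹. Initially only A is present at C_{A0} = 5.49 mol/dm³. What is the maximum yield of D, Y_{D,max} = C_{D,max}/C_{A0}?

0.730

Evaluating C_D at t_opt = ln(k₂/k₁)/(k₂−k₁) gives C_{D,max}/C_{A0} = (k₁/k₂)^[k₂/(k₂−k₁)].
= (1.62/0.221)^(0.221/(0.221−1.62)) = (7.330)^(-0.1580) = 0.7300.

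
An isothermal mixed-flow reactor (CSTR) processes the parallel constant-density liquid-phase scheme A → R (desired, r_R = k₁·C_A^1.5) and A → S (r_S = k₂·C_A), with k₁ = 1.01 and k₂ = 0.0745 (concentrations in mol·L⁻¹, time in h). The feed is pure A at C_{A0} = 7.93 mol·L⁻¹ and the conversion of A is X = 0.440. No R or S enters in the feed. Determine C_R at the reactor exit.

3.37 mol·L⁻¹

Exit C_A = C_{A0}(1−X) = 7.93×0.560 = 4.441 mol·L⁻¹.
A CSTR operates uniformly at the exit composition, giving r_R = 9.452 and r_S = 0.3308 (each k·C_A^n at C_A = 4.441).
Fraction of consumed A going to R: r_R/(r_R+r_S) = 0.9662.
C_R = 0.9662·C_{A0}·X = 0.9662×7.93×0.440 = 3.37 mol·L⁻¹.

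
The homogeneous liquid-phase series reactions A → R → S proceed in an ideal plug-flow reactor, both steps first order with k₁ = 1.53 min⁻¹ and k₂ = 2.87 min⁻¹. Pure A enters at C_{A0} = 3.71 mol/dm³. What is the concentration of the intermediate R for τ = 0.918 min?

0.736 mol/dm³

For first-order series with pure A initially, C_R(τ) = k₁C_{A0}/(k₂−k₁)·(e^(−k₁τ) − e^(−k₂τ)).
e^(−k₁τ) = e^(−1.53×0.918) = e^(−1.405) = 0.2455; e^(−k₂τ) = e^(−2.635) = 0.07174.
C_R = 1.53×3.71/(2.87−1.53) × (0.2455−0.07174) = 4.236×0.1737 = 0.7360 mol/dm³.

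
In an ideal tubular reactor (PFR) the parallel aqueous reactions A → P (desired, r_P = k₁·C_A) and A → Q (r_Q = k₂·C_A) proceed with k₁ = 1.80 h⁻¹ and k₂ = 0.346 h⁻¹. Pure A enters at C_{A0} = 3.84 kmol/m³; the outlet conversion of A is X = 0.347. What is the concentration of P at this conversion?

1.12 kmol/m³

C_A = C_{A0}(1−X) = 2.508 kmol/m³.
Both paths are first order in A, so the instantaneous fraction to P is constant: dC_P/d(−C_A) = k₁/(k₁+k₂) = 0.8388.
C_P = 0.8388·(C_{A0}−C_A) = 0.8388×1.332 = 1.12 kmol/m³.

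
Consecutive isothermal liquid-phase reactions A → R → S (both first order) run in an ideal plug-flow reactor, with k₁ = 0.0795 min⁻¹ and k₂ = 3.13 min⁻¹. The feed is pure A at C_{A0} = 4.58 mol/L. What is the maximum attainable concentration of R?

0.106 mol/L

For a first-order series the maximum intermediate yield is C_{R,max}/C_{A0} = (k₁/k₂)^[k₂/(k₂−k₁)].
= (0.0795/3.13)^(3.13/(3.13−0.0795)) = (0.02540)^(1.026) = 0.02308.
C_{R,max} = 0.02308×4.58 = 0.106 mol/L.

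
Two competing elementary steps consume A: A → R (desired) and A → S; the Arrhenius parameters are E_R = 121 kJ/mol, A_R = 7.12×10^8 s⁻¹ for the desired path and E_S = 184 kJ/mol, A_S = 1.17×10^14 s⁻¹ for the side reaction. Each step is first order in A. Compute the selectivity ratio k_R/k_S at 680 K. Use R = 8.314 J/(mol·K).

k_R/k_S = (A_R/A_S)·exp[−(E_R−E_S)/(RT)] = (A_R/A_S)·exp[(E_S−E_R)/(RT)].
(E_S−E_R)/(RT) = (184−121)×10³/(8.314×680) = 63000/5654 = 11.14.
k_R/k_S = (7.12×10^8/1.17×10^14)·exp(11.14) = 6.085×10^-6 × 69113 = 0.421.

0.421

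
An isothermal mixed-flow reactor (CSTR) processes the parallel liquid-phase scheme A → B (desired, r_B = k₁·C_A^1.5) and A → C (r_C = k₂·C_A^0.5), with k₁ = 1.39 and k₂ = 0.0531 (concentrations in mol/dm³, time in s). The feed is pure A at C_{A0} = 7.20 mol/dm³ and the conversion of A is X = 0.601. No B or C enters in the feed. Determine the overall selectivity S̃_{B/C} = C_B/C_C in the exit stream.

Exit C_A = C_{A0}(1−X) = 7.20×0.399 = 2.873 mol/dm³.
Rates in a CSTR are evaluated at the outlet concentration: r_B = 1.39×2.873^1.5 = 6.768, r_C = 0.0531×2.873^0.5 = 0.09000.
Overall selectivity = C_B/C_C = r_Bτ/(r_Cτ) = r_B/r_C = 75.2.

75.2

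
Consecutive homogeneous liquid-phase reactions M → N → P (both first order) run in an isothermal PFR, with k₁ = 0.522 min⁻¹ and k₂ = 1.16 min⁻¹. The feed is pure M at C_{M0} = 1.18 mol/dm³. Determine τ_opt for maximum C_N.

For first-order series the maximum of C_N occurs at τ_opt = ln(k₂/k₁)/(k₂−k₁).
= ln(1.16/0.522)/(1.16−0.522) = ln(2.222)/0.6380 = 0.7985/0.6380 = 1.25 min.

1.25 min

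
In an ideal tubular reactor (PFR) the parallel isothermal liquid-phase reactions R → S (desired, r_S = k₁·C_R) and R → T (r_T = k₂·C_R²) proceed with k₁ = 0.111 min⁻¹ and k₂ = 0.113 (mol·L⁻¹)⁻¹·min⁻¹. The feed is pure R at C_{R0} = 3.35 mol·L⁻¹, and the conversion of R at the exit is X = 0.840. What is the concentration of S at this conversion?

1.03 mol·L⁻¹

C_R = C_{R0}(1−X) = 0.5360 mol·L⁻¹.
Along a PFR/batch, dC_S/dC_R = −r_S/(r_S+r_T) = −k₁/(k₁+k₂·C_R).
Integrating from C_{R0} to C_R: C_S = (0.111/0.113)·ln[(0.111+0.113·3.35)/(0.111+0.113·0.536)] = 0.9823·ln(0.4895/0.1716) = 1.030 mol·L⁻¹.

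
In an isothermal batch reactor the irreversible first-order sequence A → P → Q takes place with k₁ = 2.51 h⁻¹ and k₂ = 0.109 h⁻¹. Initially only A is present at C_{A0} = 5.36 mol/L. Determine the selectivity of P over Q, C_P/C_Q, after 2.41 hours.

4.08

Solving the coupled first-order balances gives C_P(t) = [k₁/(k₂−k₁)]·C_{A0}·(e^(−k₁t) − e^(−k₂t)).
e^(−k₁t) = e^(−2.51×2.41) = e^(−6.049) = 0.002360; e^(−k₂t) = e^(−0.2627) = 0.7690.
C_P = 2.51×5.36/(0.109−2.51) × (0.002360−0.7690) = (-5.603)×(-0.7666) = 4.296 mol/L.
C_A = C_{A0}e^(−k₁t) = 0.01265 mol/L, so C_Q = C_{A0}−C_A−C_P = 1.052 mol/L; C_P/C_Q = 4.08.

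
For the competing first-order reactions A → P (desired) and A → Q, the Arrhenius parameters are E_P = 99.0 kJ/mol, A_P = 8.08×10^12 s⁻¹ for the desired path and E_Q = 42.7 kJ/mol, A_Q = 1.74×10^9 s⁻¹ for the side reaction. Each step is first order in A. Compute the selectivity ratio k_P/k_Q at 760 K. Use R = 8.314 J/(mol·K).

0.627

k_P/k_Q = (A_P/A_Q)·exp[−(E_P−E_Q)/(RT)] = (A_P/A_Q)·exp[(E_Q−E_P)/(RT)].
(E_Q−E_P)/(RT) = (42.7−99.0)×10³/(8.314×760) = -56300/6319 = -8.910.
k_P/k_Q = (8.08×10^12/1.74×10^9)·exp(-8.910) = 4644 × 1.350×10^-4 = 0.627.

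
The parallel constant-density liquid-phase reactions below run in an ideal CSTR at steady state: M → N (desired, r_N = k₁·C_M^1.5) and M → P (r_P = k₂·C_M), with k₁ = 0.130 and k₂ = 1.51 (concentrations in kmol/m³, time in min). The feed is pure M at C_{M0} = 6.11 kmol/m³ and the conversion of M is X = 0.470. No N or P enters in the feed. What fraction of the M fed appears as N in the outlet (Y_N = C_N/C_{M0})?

0.0630

Exit C_M = C_{M0}(1−X) = 6.11×0.530 = 3.238 kmol/m³.
A CSTR operates uniformly at the exit composition, giving r_N = 0.7576 and r_P = 4.890 (each k·C_M^n at C_M = 3.238).
Fraction of consumed M going to N: r_N/(r_N+r_P) = 0.1341.
C_N = 0.1341·C_{M0}·X = 0.1341×6.11×0.470 = 0.385 kmol/m³; Y_N = C_N/C_{M0} = 0.0630.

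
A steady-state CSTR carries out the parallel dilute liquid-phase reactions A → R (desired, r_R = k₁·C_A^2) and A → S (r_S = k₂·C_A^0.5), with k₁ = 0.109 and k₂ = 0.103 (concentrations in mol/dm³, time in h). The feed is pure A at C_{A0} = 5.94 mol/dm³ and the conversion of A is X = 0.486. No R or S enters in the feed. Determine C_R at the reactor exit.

2.45 mol/dm³

Exit C_A = C_{A0}(1−X) = 5.94×0.514 = 3.053 mol/dm³.
A CSTR operates uniformly at the exit composition, giving r_R = 1.016 and r_S = 0.1800 (each k·C_A^n at C_A = 3.053).
Fraction of consumed A going to R: r_R/(r_R+r_S) = 0.8495.
C_R = 0.8495·C_{A0}·X = 0.8495×5.94×0.486 = 2.45 mol/dm³.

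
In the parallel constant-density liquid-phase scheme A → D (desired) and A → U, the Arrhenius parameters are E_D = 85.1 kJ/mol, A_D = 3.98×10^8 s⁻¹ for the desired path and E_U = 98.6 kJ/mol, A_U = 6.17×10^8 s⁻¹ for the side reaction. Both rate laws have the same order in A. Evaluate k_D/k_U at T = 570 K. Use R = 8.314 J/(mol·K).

11.1

Since both paths have the same order in A, the concentration cancels and S_{D/U} = k_D/k_U = (A_D/A_U)·exp[(E_U−E_D)/(RT)].
(E_U−E_D)/(RT) = (98.6−85.1)×10³/(8.314×570) = 13500/4739 = 2.849.
k_D/k_U = (3.98×10^8/6.17×10^8)·exp(2.849) = 0.6451 × 17.27 = 11.1.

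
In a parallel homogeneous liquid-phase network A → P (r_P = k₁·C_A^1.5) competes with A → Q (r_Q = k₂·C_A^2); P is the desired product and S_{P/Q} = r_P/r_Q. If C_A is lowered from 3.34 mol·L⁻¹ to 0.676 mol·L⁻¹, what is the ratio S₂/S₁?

S_{P/Q} = (k₁/k₂)·C_A^-0.5, so S₂/S₁ = (C_{A,2}/C_{A,1})^-0.5.
= (0.676/3.34)^(-0.5) = (0.2024)^(-0.5) = 2.22.

2.22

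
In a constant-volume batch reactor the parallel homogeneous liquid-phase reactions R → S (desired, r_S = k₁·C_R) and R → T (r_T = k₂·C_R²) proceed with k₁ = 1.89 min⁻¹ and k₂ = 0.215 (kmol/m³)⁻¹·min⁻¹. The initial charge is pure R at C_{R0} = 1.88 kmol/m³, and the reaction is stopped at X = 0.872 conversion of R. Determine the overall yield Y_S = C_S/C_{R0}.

C_R = C_{R0}(1−X) = 0.2406 kmol/m³.
Along a PFR/batch, dC_S/dC_R = −r_S/(r_S+r_T) = −k₁/(k₁+k₂·C_R).
Integrating from C_{R0} to C_R: C_S = (1.89/0.215)·ln[(1.89+0.215·1.88)/(1.89+0.215·0.241)] = 8.791·ln(2.294/1.942) = 1.466 kmol/m³.
Y_S = C_S/C_{R0} = 1.466/1.88 = 0.780.

0.780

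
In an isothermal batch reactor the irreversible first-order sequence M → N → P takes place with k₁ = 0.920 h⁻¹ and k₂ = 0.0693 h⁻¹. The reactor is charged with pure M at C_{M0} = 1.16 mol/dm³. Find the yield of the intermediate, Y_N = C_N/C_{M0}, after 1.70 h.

0.735

Solving the coupled first-order balances gives C_N(t) = [k₁/(k₂−k₁)]·C_{M0}·(e^(−k₁t) − e^(−k₂t)).
e^(−k₁t) = e^(−0.920×1.70) = e^(−1.564) = 0.2093; e^(−k₂t) = e^(−0.1178) = 0.8889.
C_N = 0.920×1.16/(0.0693−0.920) × (0.2093−0.8889) = (-1.254)×(-0.6796) = 0.8525 mol/dm³.
Y_N = C_N/C_{M0} = 0.8525/1.16 = 0.735.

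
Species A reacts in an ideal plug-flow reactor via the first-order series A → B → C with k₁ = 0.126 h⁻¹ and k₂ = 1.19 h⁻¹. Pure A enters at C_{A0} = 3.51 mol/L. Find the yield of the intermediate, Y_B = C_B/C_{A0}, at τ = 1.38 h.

The intermediate concentration in a first-order A→B→C sequence is C_B = k₁C_{A0}(e^(−k₁τ) − e^(−k₂τ))/(k₂−k₁).
e^(−k₁τ) = e^(−0.126×1.38) = e^(−0.1739) = 0.8404; e^(−k₂τ) = e^(−1.642) = 0.1936.
C_B = 0.126×3.51/(1.19−0.126) × (0.8404−0.1936) = 0.4157×0.6468 = 0.2689 mol/L.
Y_B = C_B/C_{A0} = 0.2689/3.51 = 0.0766.

0.0766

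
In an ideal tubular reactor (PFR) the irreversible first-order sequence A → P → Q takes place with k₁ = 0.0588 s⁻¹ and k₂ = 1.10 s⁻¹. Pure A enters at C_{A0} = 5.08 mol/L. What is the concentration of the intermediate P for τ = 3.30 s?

For first-order series with pure A initially, C_P(τ) = k₁C_{A0}/(k₂−k₁)·(e^(−k₁τ) − e^(−k₂τ)).
e^(−k₁τ) = e^(−0.0588×3.30) = e^(−0.1940) = 0.8236; e^(−k₂τ) = e^(−3.630) = 0.02652.
C_P = 0.0588×5.08/(1.10−0.0588) × (0.8236−0.02652) = 0.2869×0.7971 = 0.2287 mol/L.

0.229 mol/L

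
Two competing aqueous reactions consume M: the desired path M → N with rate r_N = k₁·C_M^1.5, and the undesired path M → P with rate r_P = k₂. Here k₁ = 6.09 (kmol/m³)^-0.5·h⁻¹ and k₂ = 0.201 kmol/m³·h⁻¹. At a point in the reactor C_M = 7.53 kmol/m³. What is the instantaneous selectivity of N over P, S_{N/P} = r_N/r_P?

626

S_{N/P} = r_N/r_P = (k₁·C_M^1.5)/(k₂) = (k₁/k₂)·C_M^1.5.
= (6.09×7.530^1.5) / (0.201) = 125.8/0.2010 = 626.
Since the desired path is higher order in M, keeping C_M high (PFR or concentrated feed) favours N.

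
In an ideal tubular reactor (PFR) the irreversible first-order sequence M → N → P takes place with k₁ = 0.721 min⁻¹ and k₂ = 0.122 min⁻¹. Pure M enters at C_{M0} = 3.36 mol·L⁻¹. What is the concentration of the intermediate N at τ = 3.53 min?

2.31 mol·L⁻¹

Solving the coupled first-order balances gives C_N(τ) = [k₁/(k₂−k₁)]·C_{M0}·(e^(−k₁τ) − e^(−k₂τ)).
e^(−k₁τ) = e^(−0.721×3.53) = e^(−2.545) = 0.07846; e^(−k₂τ) = e^(−0.4307) = 0.6501.
C_N = 0.721×3.36/(0.122−0.721) × (0.07846−0.6501) = (-4.044)×(-0.5716) = 2.312 mol·L⁻¹.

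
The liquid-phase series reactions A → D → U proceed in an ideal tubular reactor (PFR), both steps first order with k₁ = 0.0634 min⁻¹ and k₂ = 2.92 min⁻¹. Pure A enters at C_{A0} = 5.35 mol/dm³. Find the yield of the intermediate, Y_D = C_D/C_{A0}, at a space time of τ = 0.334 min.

0.0134

Solving the coupled first-order balances gives C_D(τ) = [k₁/(k₂−k₁)]·C_{A0}·(e^(−k₁τ) − e^(−k₂τ)).
e^(−k₁τ) = e^(−0.0634×0.334) = e^(−0.02118) = 0.9790; e^(−k₂τ) = e^(−0.9753) = 0.3771.
C_D = 0.0634×5.35/(2.92−0.0634) × (0.9790−0.3771) = 0.1187×0.6020 = 0.07148 mol/dm³.
Y_D = C_D/C_{A0} = 0.07148/5.35 = 0.0134.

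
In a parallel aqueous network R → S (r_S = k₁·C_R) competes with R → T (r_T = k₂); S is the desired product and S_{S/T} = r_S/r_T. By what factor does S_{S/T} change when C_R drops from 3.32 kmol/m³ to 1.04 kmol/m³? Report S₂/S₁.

0.313

S_{S/T} = (k₁/k₂)·C_R, so S₂/S₁ = (C_{R,2}/C_{R,1}).
= 1.04/3.32 = 0.313.
Selectivity toward S falls as C_R falls — high-concentration operation is favoured.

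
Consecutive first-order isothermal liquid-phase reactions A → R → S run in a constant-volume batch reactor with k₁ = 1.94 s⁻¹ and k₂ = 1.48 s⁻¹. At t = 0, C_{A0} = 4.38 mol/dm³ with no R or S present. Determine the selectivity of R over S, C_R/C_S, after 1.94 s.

0.169

For first-order series with pure A initially, C_R(t) = k₁C_{A0}/(k₂−k₁)·(e^(−k₁t) − e^(−k₂t)).
e^(−k₁t) = e^(−1.94×1.94) = e^(−3.764) = 0.02320; e^(−k₂t) = e^(−2.871) = 0.05663.
C_R = 1.94×4.38/(1.48−1.94) × (0.02320−0.05663) = (-18.47)×(-0.03343) = 0.6175 mol/dm³.
C_A = C_{A0}e^(−k₁t) = 0.1016 mol/dm³, so C_S = C_{A0}−C_A−C_R = 3.661 mol/dm³; C_R/C_S = 0.169.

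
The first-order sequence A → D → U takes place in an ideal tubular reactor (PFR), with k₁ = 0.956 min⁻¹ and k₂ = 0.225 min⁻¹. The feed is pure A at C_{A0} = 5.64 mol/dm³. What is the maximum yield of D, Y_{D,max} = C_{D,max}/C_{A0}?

At the optimum, C_{D,max}/C_{A0} = (k₁/k₂)^[k₂/(k₂−k₁)].
= (0.956/0.225)^(0.225/(0.225−0.956)) = (4.249)^(-0.3078) = 0.6406.

0.641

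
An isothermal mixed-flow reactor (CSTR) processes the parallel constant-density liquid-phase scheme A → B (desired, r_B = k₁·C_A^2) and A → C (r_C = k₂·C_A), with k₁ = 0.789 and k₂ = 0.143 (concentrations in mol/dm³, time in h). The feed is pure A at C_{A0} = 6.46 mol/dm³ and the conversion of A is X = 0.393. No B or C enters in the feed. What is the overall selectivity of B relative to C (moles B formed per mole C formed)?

21.6

Exit C_A = C_{A0}(1−X) = 6.46×0.607 = 3.921 mol/dm³.
Rates in a CSTR are evaluated at the outlet concentration: r_B = 0.789×3.921^2 = 12.13, r_C = 0.143×3.921 = 0.5607.
Overall selectivity = C_B/C_C = r_Bτ/(r_Cτ) = r_B/r_C = 21.6.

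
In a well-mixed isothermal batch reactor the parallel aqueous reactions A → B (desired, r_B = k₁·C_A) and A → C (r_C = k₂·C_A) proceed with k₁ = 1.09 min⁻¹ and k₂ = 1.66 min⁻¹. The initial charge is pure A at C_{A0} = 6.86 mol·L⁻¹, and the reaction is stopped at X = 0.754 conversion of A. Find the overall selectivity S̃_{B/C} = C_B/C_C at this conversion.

0.657

C_A = C_{A0}(1−X) = 1.688 mol·L⁻¹.
Both paths are first order in A, so the instantaneous fraction to B is constant: dC_B/d(−C_A) = k₁/(k₁+k₂) = 0.3964.
C_B = 0.3964·(C_{A0}−C_A) = 0.3964×5.172 = 2.05 mol·L⁻¹.
C_C = (C_{A0}−C_A)−C_B = 3.122 mol·L⁻¹; S̃_{B/C} = 2.050/3.122 = 0.657.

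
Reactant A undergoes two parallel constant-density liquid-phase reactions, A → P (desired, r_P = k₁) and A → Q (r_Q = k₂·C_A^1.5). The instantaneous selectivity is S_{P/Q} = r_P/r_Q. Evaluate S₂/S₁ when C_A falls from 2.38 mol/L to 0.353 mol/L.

S_{P/Q} = (k₁/k₂)·C_A^-1.5, so S₂/S₁ = (C_{A,2}/C_{A,1})^-1.5.
= (0.353/2.38)^(-1.5) = (0.1483)^(-1.5) = 17.5.

17.5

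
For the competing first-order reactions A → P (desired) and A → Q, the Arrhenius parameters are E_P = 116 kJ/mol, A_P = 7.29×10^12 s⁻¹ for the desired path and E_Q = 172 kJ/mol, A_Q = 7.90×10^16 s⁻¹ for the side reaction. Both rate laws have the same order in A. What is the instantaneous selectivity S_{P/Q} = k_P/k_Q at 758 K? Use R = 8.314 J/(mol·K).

0.667

With equal orders, S_{P/Q} = k_P/k_Q = (A_P/A_Q)·exp[(E_Q−E_P)/(RT)].
(E_Q−E_P)/(RT) = (172−116)×10³/(8.314×758) = 56000/6302 = 8.886.
k_P/k_Q = (7.29×10^12/7.90×10^16)·exp(8.886) = 9.228×10^-5 × 7230 = 0.667.
Since E_P < E_Q, lowering the temperature improves selectivity toward P.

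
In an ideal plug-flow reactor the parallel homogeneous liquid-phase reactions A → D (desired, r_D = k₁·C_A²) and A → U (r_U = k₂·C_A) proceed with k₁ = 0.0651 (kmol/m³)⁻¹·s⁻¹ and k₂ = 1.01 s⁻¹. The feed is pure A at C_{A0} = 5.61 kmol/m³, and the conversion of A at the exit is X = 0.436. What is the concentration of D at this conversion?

0.537 kmol/m³

C_A = C_{A0}(1−X) = 3.164 kmol/m³.
Along a PFR/batch, dC_U/dC_A = −r_U/(r_D+r_U) = −k₂/(k₂+k₁·C_A).
Integrating from C_{A0} to C_A: C_U = (1.01/0.0651)·ln[(1.01+0.0651·5.61)/(1.01+0.0651·3.16)] = 15.51·ln(1.375/1.216) = 1.909 kmol/m³.
Then C_D = (C_{A0}−C_A) − C_U = 2.446 − 1.909 = 0.5368 kmol/m³.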